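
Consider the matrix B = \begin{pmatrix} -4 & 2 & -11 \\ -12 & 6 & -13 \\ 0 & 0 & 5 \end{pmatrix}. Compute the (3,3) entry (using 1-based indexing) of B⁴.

Characteristic polynomial: r^3 - 7r^2 + 10r = r(r - 5)(r - 2), so the eigenvalues are 0, 2, 5.
r=0: eigenvector (1, 2, 0).
r=5: eigenvector (-1, 1, 1).
r=2: eigenvector (1, 3, 0).
P = [[1, -1, 1], [2, 1, 3], [0, 1, 0]], D = diag(0, 5, 2), P⁻¹ = [[3, -1, 4], [0, 0, 1], [-2, 1, -3]].
B⁴ = P·diag(0, 625, 16)·P⁻¹ = [[-32, 16, -673], [-96, 48, 481], [0, 0, 625]].
The requested entry is 625.

625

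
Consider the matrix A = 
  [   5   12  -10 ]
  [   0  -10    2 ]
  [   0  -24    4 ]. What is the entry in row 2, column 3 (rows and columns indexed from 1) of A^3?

56

Characteristic polynomial: s^3 + s^2 - 22s - 40 = (s - 5)(s + 2)(s + 4), so the eigenvalues are -4, -2, 5.
s=5: eigenvector (1, 0, 0).
s=-2: eigenvector (-4, -1, -4).
s=-4: eigenvector (2, 1, 3).
P = [[1, -4, 2], [0, -1, 1], [0, -4, 3]], D = diag(5, -2, -4), P⁻¹ = [[1, 4, -2], [0, 3, -1], [0, 4, -1]].
A³ = P·diag(125, -8, -64)·P⁻¹ = [[125, 84, -154], [0, -232, 56], [0, -672, 160]].
The requested entry is 56.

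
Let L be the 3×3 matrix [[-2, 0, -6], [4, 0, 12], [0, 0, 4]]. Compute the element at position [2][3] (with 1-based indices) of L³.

144

Characteristic polynomial: t^3 - 2t^2 - 8t = t(t - 4)(t + 2), so the eigenvalues are -2, 0, 4.
t=0: eigenvector (0, 1, 0).
t=-2: eigenvector (1, -2, 0).
t=4: eigenvector (-1, 2, 1).
P = [[0, 1, -1], [1, -2, 2], [0, 0, 1]], D = diag(0, -2, 4), P⁻¹ = [[2, 1, 0], [1, 0, 1], [0, 0, 1]].
L³ = P·diag(0, -8, 64)·P⁻¹ = [[-8, 0, -72], [16, 0, 144], [0, 0, 64]].
The requested entry is 144.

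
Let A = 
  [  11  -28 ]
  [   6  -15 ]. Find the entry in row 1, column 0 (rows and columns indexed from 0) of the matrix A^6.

-2184

Characteristic polynomial: r^2 + 4r + 3 = (r + 1)(r + 3), so the eigenvalues are -3, -1.
r=-1: eigenvector (7, 3).
r=-3: eigenvector (2, 1).
P = [[7, 2], [3, 1]], D = diag(-1, -3), P⁻¹ = [[1, -2], [-3, 7]].
A⁶ = P·diag(1, 729)·P⁻¹ = [[-4367, 10192], [-2184, 5097]].
The requested entry is -2184.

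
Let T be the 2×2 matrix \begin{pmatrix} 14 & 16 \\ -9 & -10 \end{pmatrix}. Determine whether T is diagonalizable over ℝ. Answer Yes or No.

No

Characteristic polynomial: p(μ) = μ^2 - 4μ + 4 = (μ - 2)^2.
μ = 2 has algebraic multiplicity 2; rank(T − 2I) = 1, so geometric multiplicity = 1.
Geometric multiplicity < algebraic multiplicity, so T is not diagonalizable.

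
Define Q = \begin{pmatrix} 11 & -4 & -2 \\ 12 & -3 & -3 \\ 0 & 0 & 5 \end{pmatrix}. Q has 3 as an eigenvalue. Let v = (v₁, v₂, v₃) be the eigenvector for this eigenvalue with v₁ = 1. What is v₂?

Q − 3I = [[8, -4, -2], [12, -6, -3], [0, 0, 2]].
Solving (Q − 3I)v = 0 gives the eigenspace spanned by (1, 2, 0).
With v₁ = 1, v = (1, 2, 0), so v₂ = 2.

2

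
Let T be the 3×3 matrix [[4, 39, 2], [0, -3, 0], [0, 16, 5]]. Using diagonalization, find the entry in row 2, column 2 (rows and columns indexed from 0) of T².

25

Characteristic polynomial: r^3 - 6r^2 - 7r + 60 = (r - 5)(r - 4)(r + 3), so the eigenvalues are -3, 4, 5.
r=5: eigenvector (2, 0, 1).
r=-3: eigenvector (-5, 1, -2).
r=4: eigenvector (1, 0, 0).
P = [[2, -5, 1], [0, 1, 0], [1, -2, 0]], D = diag(5, -3, 4), P⁻¹ = [[0, 2, 1], [0, 1, 0], [1, 1, -2]].
T² = P·diag(25, 9, 16)·P⁻¹ = [[16, 71, 18], [0, 9, 0], [0, 32, 25]].
The requested entry is 25.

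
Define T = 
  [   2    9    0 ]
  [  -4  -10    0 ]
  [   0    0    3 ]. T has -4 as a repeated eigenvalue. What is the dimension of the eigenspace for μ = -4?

1

T + 4I = [[6, 9, 0], [-4, -6, 0], [0, 0, 7]].
This matrix has rank 2, so its null space has dimension 3 − 2 = 1.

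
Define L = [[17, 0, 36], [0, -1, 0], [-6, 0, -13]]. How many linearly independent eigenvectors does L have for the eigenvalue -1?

2

L + 1I = [[18, 0, 36], [0, 0, 0], [-6, 0, -12]].
This matrix has rank 1, so its null space has dimension 3 − 1 = 2.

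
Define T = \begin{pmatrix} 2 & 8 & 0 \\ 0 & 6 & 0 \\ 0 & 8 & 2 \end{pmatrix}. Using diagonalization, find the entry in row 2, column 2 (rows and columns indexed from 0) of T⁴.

16

Characteristic polynomial: μ^3 - 10μ^2 + 28μ - 24 = (μ - 6)(μ - 2)^2, so the eigenvalues are 2, 2, 6.
μ=2: eigenvector (1, 0, 1).
μ=6: eigenvector (2, 1, 2).
μ=2: eigenvector (-1, 0, 0).
P = [[1, 2, -1], [0, 1, 0], [1, 2, 0]], D = diag(2, 6, 2), P⁻¹ = [[0, -2, 1], [0, 1, 0], [-1, 0, 1]].
T⁴ = P·diag(16, 1296, 16)·P⁻¹ = [[16, 2560, 0], [0, 1296, 0], [0, 2560, 16]].
The requested entry is 16.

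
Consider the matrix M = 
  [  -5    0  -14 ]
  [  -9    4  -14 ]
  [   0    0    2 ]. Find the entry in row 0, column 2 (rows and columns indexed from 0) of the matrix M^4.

Characteristic polynomial: λ^3 - λ^2 - 22λ + 40 = (λ - 4)(λ - 2)(λ + 5), so the eigenvalues are -5, 2, 4.
λ=-5: eigenvector (1, 1, 0).
λ=4: eigenvector (0, 1, 0).
λ=2: eigenvector (-2, -2, 1).
P = [[1, 0, -2], [1, 1, -2], [0, 0, 1]], D = diag(-5, 4, 2), P⁻¹ = [[1, 0, 2], [-1, 1, 0], [0, 0, 1]].
M⁴ = P·diag(625, 256, 16)·P⁻¹ = [[625, 0, 1218], [369, 256, 1218], [0, 0, 16]].
The requested entry is 1218.

1218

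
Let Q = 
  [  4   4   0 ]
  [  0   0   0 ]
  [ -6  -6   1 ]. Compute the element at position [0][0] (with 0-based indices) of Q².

Characteristic polynomial: μ^3 - 5μ^2 + 4μ = μ(μ - 4)(μ - 1), so the eigenvalues are 0, 1, 4.
μ=4: eigenvector (1, 0, -2).
μ=0: eigenvector (-1, 1, 0).
μ=1: eigenvector (0, 0, 1).
P = [[1, -1, 0], [0, 1, 0], [-2, 0, 1]], D = diag(4, 0, 1), P⁻¹ = [[1, 1, 0], [0, 1, 0], [2, 2, 1]].
Q² = P·diag(16, 0, 1)·P⁻¹ = [[16, 16, 0], [0, 0, 0], [-30, -30, 1]].
The requested entry is 16.

16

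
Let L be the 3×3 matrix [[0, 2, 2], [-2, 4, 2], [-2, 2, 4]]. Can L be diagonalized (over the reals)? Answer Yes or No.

Yes

Characteristic polynomial: p(r) = r^3 - 8r^2 + 20r - 16 = (r - 4)(r - 2)^2.
r = 2 has algebraic multiplicity 2; rank(L − 2I) = 1, so geometric multiplicity = 2.
Every eigenvalue has geometric = algebraic multiplicity, so L is diagonalizable.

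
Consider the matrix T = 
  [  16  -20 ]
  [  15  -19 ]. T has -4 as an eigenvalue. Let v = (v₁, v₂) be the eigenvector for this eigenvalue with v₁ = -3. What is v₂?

T + 4I = [[20, -20], [15, -15]].
Solving (T + 4I)v = 0 gives the eigenspace spanned by (-3, -3).
With v₁ = -3, v = (-3, -3), so v₂ = -3.

-3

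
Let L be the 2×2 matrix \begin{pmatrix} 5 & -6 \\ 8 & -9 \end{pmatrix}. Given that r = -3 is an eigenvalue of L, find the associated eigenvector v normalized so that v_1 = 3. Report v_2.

4

L + 3I = [[8, -6], [8, -6]].
Solving (L + 3I)v = 0 gives the eigenspace spanned by (3, 4).
With v_1 = 3, v = (3, 4), so v_2 = 4.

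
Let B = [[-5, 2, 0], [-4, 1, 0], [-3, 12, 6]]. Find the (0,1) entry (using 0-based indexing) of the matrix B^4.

-80

Characteristic polynomial: s^3 - 2s^2 - 21s - 18 = (s - 6)(s + 1)(s + 3), so the eigenvalues are -3, -1, 6.
s=-1: eigenvector (1, 2, -3).
s=-3: eigenvector (-1, -1, 1).
s=6: eigenvector (0, 0, 1).
P = [[1, -1, 0], [2, -1, 0], [-3, 1, 1]], D = diag(-1, -3, 6), P⁻¹ = [[-1, 1, 0], [-2, 1, 0], [-1, 2, 1]].
B⁴ = P·diag(1, 81, 1296)·P⁻¹ = [[161, -80, 0], [160, -79, 0], [-1455, 2670, 1296]].
The requested entry is -80.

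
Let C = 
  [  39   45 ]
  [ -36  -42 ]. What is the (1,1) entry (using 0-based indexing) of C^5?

Characteristic polynomial: s^2 + 3s - 18 = (s - 3)(s + 6), so the eigenvalues are -6, 3.
s=-6: eigenvector (-1, 1).
s=3: eigenvector (5, -4).
P = [[-1, 5], [1, -4]], D = diag(-6, 3), P⁻¹ = [[4, 5], [1, 1]].
C⁵ = P·diag(-7776, 243)·P⁻¹ = [[32319, 40095], [-32076, -39852]].
The requested entry is -39852.

-39852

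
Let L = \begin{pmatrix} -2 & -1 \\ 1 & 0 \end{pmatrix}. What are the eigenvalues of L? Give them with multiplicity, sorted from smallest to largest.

-1, -1

Characteristic polynomial: p(s) = s^2 + 2s + 1 = (s + 1)^2.
Roots (with multiplicity): -1, -1.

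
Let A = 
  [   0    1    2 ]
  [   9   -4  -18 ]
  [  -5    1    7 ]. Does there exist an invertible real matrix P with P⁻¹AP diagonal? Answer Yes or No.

No

Characteristic polynomial: p(λ) = λ^3 - 3λ^2 - 9λ - 5 = (λ - 5)(λ + 1)^2.
λ = -1 has algebraic multiplicity 2; rank(A + 1I) = 2, so geometric multiplicity = 1.
Geometric multiplicity < algebraic multiplicity, so A is not diagonalizable.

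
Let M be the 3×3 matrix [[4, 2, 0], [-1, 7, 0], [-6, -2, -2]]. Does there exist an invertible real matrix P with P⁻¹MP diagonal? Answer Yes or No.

Yes

Characteristic polynomial: p(λ) = λ^3 - 9λ^2 + 8λ + 60 = (λ - 6)(λ - 5)(λ + 2).
All 3 eigenvalues are distinct, so M is diagonalizable.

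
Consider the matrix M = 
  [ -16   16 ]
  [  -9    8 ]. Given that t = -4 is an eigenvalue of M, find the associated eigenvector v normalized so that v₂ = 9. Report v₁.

M + 4I = [[-12, 16], [-9, 12]].
Solving (M + 4I)v = 0 gives the eigenspace spanned by (12, 9).
With v₂ = 9, v = (12, 9), so v₁ = 12.

12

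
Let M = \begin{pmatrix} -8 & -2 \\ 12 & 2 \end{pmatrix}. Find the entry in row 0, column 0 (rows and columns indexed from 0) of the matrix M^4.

736

Characteristic polynomial: r^2 + 6r + 8 = (r + 2)(r + 4), so the eigenvalues are -4, -2.
r=-2: eigenvector (-1, 3).
r=-4: eigenvector (1, -2).
P = [[-1, 1], [3, -2]], D = diag(-2, -4), P⁻¹ = [[2, 1], [3, 1]].
M⁴ = P·diag(16, 256)·P⁻¹ = [[736, 240], [-1440, -464]].
The requested entry is 736.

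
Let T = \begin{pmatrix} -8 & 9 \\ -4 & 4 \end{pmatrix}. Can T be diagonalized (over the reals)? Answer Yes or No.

No

Characteristic polynomial: p(μ) = μ^2 + 4μ + 4 = (μ + 2)^2.
μ = -2 has algebraic multiplicity 2; rank(T + 2I) = 1, so geometric multiplicity = 1.
Geometric multiplicity < algebraic multiplicity, so T is not diagonalizable.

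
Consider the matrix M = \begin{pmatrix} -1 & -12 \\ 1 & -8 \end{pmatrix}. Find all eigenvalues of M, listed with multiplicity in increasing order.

-5, -4

Characteristic polynomial: p(t) = t^2 + 9t + 20 = (t + 4)(t + 5).
Roots (with multiplicity): -5, -4.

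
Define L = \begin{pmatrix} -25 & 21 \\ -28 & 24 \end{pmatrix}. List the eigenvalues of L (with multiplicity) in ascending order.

-4, 3

Characteristic polynomial: p(t) = t^2 + t - 12 = (t - 3)(t + 4).
Roots (with multiplicity): -4, 3.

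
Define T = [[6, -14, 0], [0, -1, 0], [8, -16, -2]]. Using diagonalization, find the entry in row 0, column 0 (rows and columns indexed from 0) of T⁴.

Characteristic polynomial: r^3 - 3r^2 - 16r - 12 = (r - 6)(r + 1)(r + 2), so the eigenvalues are -2, -1, 6.
r=6: eigenvector (1, 0, 1).
r=-1: eigenvector (2, 1, 0).
r=-2: eigenvector (0, 0, 1).
P = [[1, 2, 0], [0, 1, 0], [1, 0, 1]], D = diag(6, -1, -2), P⁻¹ = [[1, -2, 0], [0, 1, 0], [-1, 2, 1]].
T⁴ = P·diag(1296, 1, 16)·P⁻¹ = [[1296, -2590, 0], [0, 1, 0], [1280, -2560, 16]].
The requested entry is 1296.

1296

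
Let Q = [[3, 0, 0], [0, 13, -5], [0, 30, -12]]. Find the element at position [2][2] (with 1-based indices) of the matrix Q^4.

211

Characteristic polynomial: t^3 - 4t^2 - 3t + 18 = (t - 3)^2(t + 2), so the eigenvalues are -2, 3, 3.
t=3: eigenvector (1, 0, 0).
t=3: eigenvector (0, 1, 2).
t=-2: eigenvector (0, 1, 3).
P = [[1, 0, 0], [0, 1, 1], [0, 2, 3]], D = diag(3, 3, -2), P⁻¹ = [[1, 0, 0], [0, 3, -1], [0, -2, 1]].
Q⁴ = P·diag(81, 81, 16)·P⁻¹ = [[81, 0, 0], [0, 211, -65], [0, 390, -114]].
The requested entry is 211.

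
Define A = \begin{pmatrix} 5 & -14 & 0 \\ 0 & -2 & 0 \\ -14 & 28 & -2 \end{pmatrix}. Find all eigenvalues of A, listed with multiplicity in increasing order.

Characteristic polynomial: p(r) = r^3 - r^2 - 16r - 20 = (r - 5)(r + 2)^2.
Roots (with multiplicity): -2, -2, 5.

-2, -2, 5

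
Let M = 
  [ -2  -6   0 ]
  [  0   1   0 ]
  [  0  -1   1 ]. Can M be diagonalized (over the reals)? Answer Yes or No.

No

Characteristic polynomial: p(μ) = μ^3 - 3μ + 2 = (μ - 1)^2(μ + 2).
μ = 1 has algebraic multiplicity 2; rank(M − 1I) = 2, so geometric multiplicity = 1.
Geometric multiplicity < algebraic multiplicity, so M is not diagonalizable.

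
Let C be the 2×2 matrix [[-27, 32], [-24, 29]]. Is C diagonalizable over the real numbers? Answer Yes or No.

Yes

Characteristic polynomial: p(r) = r^2 - 2r - 15 = (r - 5)(r + 3).
All 2 eigenvalues are distinct, so C is diagonalizable.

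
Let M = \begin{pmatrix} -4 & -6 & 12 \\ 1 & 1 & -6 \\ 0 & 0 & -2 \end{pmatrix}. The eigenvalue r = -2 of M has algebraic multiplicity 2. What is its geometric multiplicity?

M + 2I = [[-2, -6, 12], [1, 3, -6], [0, 0, 0]].
This matrix has rank 1, so its null space has dimension 3 − 1 = 2.

2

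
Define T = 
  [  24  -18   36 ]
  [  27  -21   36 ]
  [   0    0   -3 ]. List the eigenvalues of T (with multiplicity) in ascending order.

Characteristic polynomial: p(μ) = μ^3 - 27μ - 54 = (μ - 6)(μ + 3)^2.
Roots (with multiplicity): -3, -3, 6.

-3, -3, 6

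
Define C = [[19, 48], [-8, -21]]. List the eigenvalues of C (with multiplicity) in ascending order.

Characteristic polynomial: p(t) = t^2 + 2t - 15 = (t - 3)(t + 5).
Roots (with multiplicity): -5, 3.

-5, 3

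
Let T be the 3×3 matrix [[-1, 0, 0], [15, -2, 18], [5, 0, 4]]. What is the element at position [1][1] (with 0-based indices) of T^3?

-8

Characteristic polynomial: μ^3 - μ^2 - 10μ - 8 = (μ - 4)(μ + 1)(μ + 2), so the eigenvalues are -2, -1, 4.
μ=-1: eigenvector (1, -3, -1).
μ=-2: eigenvector (0, 1, 0).
μ=4: eigenvector (0, 3, 1).
P = [[1, 0, 0], [-3, 1, 3], [-1, 0, 1]], D = diag(-1, -2, 4), P⁻¹ = [[1, 0, 0], [0, 1, -3], [1, 0, 1]].
T³ = P·diag(-1, -8, 64)·P⁻¹ = [[-1, 0, 0], [195, -8, 216], [65, 0, 64]].
The requested entry is -8.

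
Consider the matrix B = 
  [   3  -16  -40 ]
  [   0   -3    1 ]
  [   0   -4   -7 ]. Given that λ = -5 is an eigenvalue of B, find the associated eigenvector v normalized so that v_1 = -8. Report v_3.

-2

B + 5I = [[8, -16, -40], [0, 2, 1], [0, -4, -2]].
Solving (B + 5I)v = 0 gives the eigenspace spanned by (-8, 1, -2).
With v_1 = -8, v = (-8, 1, -2), so v_3 = -2.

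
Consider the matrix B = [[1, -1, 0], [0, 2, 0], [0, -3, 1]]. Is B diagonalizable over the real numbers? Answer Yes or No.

Characteristic polynomial: p(r) = r^3 - 4r^2 + 5r - 2 = (r - 2)(r - 1)^2.
r = 1 has algebraic multiplicity 2; rank(B − 1I) = 1, so geometric multiplicity = 2.
Every eigenvalue has geometric = algebraic multiplicity, so B is diagonalizable.

Yes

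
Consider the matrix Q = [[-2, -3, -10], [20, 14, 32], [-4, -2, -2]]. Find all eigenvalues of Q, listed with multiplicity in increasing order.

Characteristic polynomial: p(t) = t^3 - 10t^2 + 32t - 32 = (t - 4)^2(t - 2).
Roots (with multiplicity): 2, 4, 4.

2, 4, 4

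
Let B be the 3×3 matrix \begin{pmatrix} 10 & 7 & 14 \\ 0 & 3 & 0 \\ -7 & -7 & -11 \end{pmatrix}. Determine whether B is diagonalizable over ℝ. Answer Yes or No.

Yes

Characteristic polynomial: p(t) = t^3 - 2t^2 - 15t + 36 = (t - 3)^2(t + 4).
t = 3 has algebraic multiplicity 2; rank(B − 3I) = 1, so geometric multiplicity = 2.
Every eigenvalue has geometric = algebraic multiplicity, so B is diagonalizable.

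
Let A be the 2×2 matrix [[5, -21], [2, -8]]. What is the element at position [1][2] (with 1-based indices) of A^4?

Characteristic polynomial: μ^2 + 3μ + 2 = (μ + 1)(μ + 2), so the eigenvalues are -2, -1.
μ=-1: eigenvector (7, 2).
μ=-2: eigenvector (3, 1).
P = [[7, 3], [2, 1]], D = diag(-1, -2), P⁻¹ = [[1, -3], [-2, 7]].
A⁴ = P·diag(1, 16)·P⁻¹ = [[-89, 315], [-30, 106]].
The requested entry is 315.

315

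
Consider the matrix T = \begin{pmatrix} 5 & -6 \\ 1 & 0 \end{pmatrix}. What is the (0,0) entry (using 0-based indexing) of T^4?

211

Characteristic polynomial: λ^2 - 5λ + 6 = (λ - 3)(λ - 2), so the eigenvalues are 2, 3.
λ=2: eigenvector (-2, -1).
λ=3: eigenvector (3, 1).
P = [[-2, 3], [-1, 1]], D = diag(2, 3), P⁻¹ = [[1, -3], [1, -2]].
T⁴ = P·diag(16, 81)·P⁻¹ = [[211, -390], [65, -114]].
The requested entry is 211.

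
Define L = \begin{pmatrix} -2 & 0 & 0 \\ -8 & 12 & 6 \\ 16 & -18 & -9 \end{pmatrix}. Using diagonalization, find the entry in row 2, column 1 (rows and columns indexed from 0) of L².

-54

Characteristic polynomial: μ^3 - μ^2 - 6μ = μ(μ - 3)(μ + 2), so the eigenvalues are -2, 0, 3.
μ=3: eigenvector (0, 2, -3).
μ=0: eigenvector (0, 1, -2).
μ=-2: eigenvector (1, 4, -8).
P = [[0, 0, 1], [2, 1, 4], [-3, -2, -8]], D = diag(3, 0, -2), P⁻¹ = [[0, 2, 1], [-4, -3, -2], [1, 0, 0]].
L² = P·diag(9, 0, 4)·P⁻¹ = [[4, 0, 0], [16, 36, 18], [-32, -54, -27]].
The requested entry is -54.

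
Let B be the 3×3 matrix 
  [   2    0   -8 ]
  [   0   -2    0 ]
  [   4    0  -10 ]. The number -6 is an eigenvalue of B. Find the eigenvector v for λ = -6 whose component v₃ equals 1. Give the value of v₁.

B + 6I = [[8, 0, -8], [0, 4, 0], [4, 0, -4]].
Solving (B + 6I)v = 0 gives the eigenspace spanned by (1, 0, 1).
With v₃ = 1, v = (1, 0, 1), so v₁ = 1.

1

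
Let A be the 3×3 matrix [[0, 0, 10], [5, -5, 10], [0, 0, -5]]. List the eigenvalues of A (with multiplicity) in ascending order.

-5, -5, 0

Characteristic polynomial: p(r) = r^3 + 10r^2 + 25r = r(r + 5)^2.
Roots (with multiplicity): -5, -5, 0.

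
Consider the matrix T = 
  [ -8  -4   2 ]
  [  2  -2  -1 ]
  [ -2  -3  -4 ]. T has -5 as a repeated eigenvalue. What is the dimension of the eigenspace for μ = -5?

1

T + 5I = [[-3, -4, 2], [2, 3, -1], [-2, -3, 1]].
This matrix has rank 2, so its null space has dimension 3 − 2 = 1.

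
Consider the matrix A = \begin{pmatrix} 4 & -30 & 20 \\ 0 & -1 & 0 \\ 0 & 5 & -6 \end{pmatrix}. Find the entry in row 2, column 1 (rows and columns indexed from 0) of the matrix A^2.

-35

Characteristic polynomial: s^3 + 3s^2 - 22s - 24 = (s - 4)(s + 1)(s + 6), so the eigenvalues are -6, -1, 4.
s=-6: eigenvector (-2, 0, 1).
s=-1: eigenvector (2, 1, 1).
s=4: eigenvector (1, 0, 0).
P = [[-2, 2, 1], [0, 1, 0], [1, 1, 0]], D = diag(-6, -1, 4), P⁻¹ = [[0, -1, 1], [0, 1, 0], [1, -4, 2]].
A² = P·diag(36, 1, 16)·P⁻¹ = [[16, 10, -40], [0, 1, 0], [0, -35, 36]].
The requested entry is -35.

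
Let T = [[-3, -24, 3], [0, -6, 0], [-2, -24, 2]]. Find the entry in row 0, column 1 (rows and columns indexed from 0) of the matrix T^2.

Characteristic polynomial: λ^3 + 7λ^2 + 6λ = λ(λ + 1)(λ + 6), so the eigenvalues are -6, -1, 0.
λ=-1: eigenvector (3, 0, 2).
λ=-6: eigenvector (4, 1, 4).
λ=0: eigenvector (1, 0, 1).
P = [[3, 4, 1], [0, 1, 0], [2, 4, 1]], D = diag(-1, -6, 0), P⁻¹ = [[1, 0, -1], [0, 1, 0], [-2, -4, 3]].
T² = P·diag(1, 36, 0)·P⁻¹ = [[3, 144, -3], [0, 36, 0], [2, 144, -2]].
The requested entry is 144.

144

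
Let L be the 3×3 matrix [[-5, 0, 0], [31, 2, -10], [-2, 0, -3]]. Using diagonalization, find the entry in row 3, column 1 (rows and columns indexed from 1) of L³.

Characteristic polynomial: μ^3 + 6μ^2 - μ - 30 = (μ - 2)(μ + 3)(μ + 5), so the eigenvalues are -5, -3, 2.
μ=-5: eigenvector (1, -3, 1).
μ=2: eigenvector (0, 1, 0).
μ=-3: eigenvector (0, 2, 1).
P = [[1, 0, 0], [-3, 1, 2], [1, 0, 1]], D = diag(-5, 2, -3), P⁻¹ = [[1, 0, 0], [5, 1, -2], [-1, 0, 1]].
L³ = P·diag(-125, 8, -27)·P⁻¹ = [[-125, 0, 0], [469, 8, -70], [-98, 0, -27]].
The requested entry is -98.

-98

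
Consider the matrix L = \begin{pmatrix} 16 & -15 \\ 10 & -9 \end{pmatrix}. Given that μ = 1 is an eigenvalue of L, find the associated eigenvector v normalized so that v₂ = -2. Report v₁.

L − 1I = [[15, -15], [10, -10]].
Solving (L − 1I)v = 0 gives the eigenspace spanned by (-2, -2).
With v₂ = -2, v = (-2, -2), so v₁ = -2.

-2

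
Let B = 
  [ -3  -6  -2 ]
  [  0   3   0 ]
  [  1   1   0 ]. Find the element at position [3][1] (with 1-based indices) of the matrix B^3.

Characteristic polynomial: t^3 - 7t - 6 = (t - 3)(t + 1)(t + 2), so the eigenvalues are -2, -1, 3.
t=-1: eigenvector (-1, 0, 1).
t=3: eigenvector (-1, 1, 0).
t=-2: eigenvector (2, 0, -1).
P = [[-1, -1, 2], [0, 1, 0], [1, 0, -1]], D = diag(-1, 3, -2), P⁻¹ = [[1, 1, 2], [0, 1, 0], [1, 1, 1]].
B³ = P·diag(-1, 27, -8)·P⁻¹ = [[-15, -42, -14], [0, 27, 0], [7, 7, 6]].
The requested entry is 7.

7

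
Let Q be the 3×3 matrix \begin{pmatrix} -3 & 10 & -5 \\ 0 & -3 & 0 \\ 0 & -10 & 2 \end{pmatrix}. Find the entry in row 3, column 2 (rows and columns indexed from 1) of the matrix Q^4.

130

Characteristic polynomial: μ^3 + 4μ^2 - 3μ - 18 = (μ - 2)(μ + 3)^2, so the eigenvalues are -3, -3, 2.
μ=-3: eigenvector (1, 0, 0).
μ=2: eigenvector (-1, 0, 1).
μ=-3: eigenvector (-2, 1, 2).
P = [[1, -1, -2], [0, 0, 1], [0, 1, 2]], D = diag(-3, 2, -3), P⁻¹ = [[1, 0, 1], [0, -2, 1], [0, 1, 0]].
Q⁴ = P·diag(81, 16, 81)·P⁻¹ = [[81, -130, 65], [0, 81, 0], [0, 130, 16]].
The requested entry is 130.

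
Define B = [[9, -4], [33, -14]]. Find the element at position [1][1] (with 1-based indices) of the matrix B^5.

Characteristic polynomial: s^2 + 5s + 6 = (s + 2)(s + 3), so the eigenvalues are -3, -2.
s=-3: eigenvector (1, 3).
s=-2: eigenvector (-4, -11).
P = [[1, -4], [3, -11]], D = diag(-3, -2), P⁻¹ = [[-11, 4], [-3, 1]].
B⁵ = P·diag(-243, -32)·P⁻¹ = [[2289, -844], [6963, -2564]].
The requested entry is 2289.

2289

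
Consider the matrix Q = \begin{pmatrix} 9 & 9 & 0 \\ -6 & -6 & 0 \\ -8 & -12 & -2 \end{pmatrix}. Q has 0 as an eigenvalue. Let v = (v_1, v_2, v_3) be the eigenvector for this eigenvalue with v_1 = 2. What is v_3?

4

Q = [[9, 9, 0], [-6, -6, 0], [-8, -12, -2]].
Solving (Q)v = 0 gives the eigenspace spanned by (2, -2, 4).
With v_1 = 2, v = (2, -2, 4), so v_3 = 4.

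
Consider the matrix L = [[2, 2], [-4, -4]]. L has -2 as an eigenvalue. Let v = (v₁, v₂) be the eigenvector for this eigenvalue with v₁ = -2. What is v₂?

L + 2I = [[4, 2], [-4, -2]].
Solving (L + 2I)v = 0 gives the eigenspace spanned by (-2, 4).
With v₁ = -2, v = (-2, 4), so v₂ = 4.

4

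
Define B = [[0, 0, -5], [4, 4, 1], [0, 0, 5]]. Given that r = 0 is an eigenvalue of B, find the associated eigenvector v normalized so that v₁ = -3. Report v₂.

3

B = [[0, 0, -5], [4, 4, 1], [0, 0, 5]].
Solving (B)v = 0 gives the eigenspace spanned by (-3, 3, 0).
With v₁ = -3, v = (-3, 3, 0), so v₂ = 3.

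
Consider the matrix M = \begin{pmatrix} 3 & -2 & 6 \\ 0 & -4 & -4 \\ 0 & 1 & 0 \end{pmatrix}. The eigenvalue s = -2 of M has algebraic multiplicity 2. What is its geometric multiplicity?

M + 2I = [[5, -2, 6], [0, -2, -4], [0, 1, 2]].
This matrix has rank 2, so its null space has dimension 3 − 2 = 1.

1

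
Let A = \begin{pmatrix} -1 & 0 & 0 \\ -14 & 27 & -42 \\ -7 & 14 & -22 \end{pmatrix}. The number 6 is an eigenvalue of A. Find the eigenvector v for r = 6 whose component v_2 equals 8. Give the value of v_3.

4

A − 6I = [[-7, 0, 0], [-14, 21, -42], [-7, 14, -28]].
Solving (A − 6I)v = 0 gives the eigenspace spanned by (0, 8, 4).
With v_2 = 8, v = (0, 8, 4), so v_3 = 4.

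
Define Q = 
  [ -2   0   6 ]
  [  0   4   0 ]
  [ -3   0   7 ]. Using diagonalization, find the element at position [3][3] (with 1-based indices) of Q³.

127

Characteristic polynomial: μ^3 - 9μ^2 + 24μ - 16 = (μ - 4)^2(μ - 1), so the eigenvalues are 1, 4, 4.
μ=4: eigenvector (-1, 0, -1).
μ=4: eigenvector (0, 1, 0).
μ=1: eigenvector (2, 0, 1).
P = [[-1, 0, 2], [0, 1, 0], [-1, 0, 1]], D = diag(4, 4, 1), P⁻¹ = [[1, 0, -2], [0, 1, 0], [1, 0, -1]].
Q³ = P·diag(64, 64, 1)·P⁻¹ = [[-62, 0, 126], [0, 64, 0], [-63, 0, 127]].
The requested entry is 127.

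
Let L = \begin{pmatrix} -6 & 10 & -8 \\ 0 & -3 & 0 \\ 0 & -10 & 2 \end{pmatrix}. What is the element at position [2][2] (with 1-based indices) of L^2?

Characteristic polynomial: r^3 + 7r^2 - 36 = (r - 2)(r + 3)(r + 6), so the eigenvalues are -6, -3, 2.
r=-6: eigenvector (1, 0, 0).
r=2: eigenvector (-1, 0, 1).
r=-3: eigenvector (-2, 1, 2).
P = [[1, -1, -2], [0, 0, 1], [0, 1, 2]], D = diag(-6, 2, -3), P⁻¹ = [[1, 0, 1], [0, -2, 1], [0, 1, 0]].
L² = P·diag(36, 4, 9)·P⁻¹ = [[36, -10, 32], [0, 9, 0], [0, 10, 4]].
The requested entry is 9.

9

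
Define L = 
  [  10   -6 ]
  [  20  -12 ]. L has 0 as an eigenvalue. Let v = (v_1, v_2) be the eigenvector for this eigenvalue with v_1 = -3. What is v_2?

-5

L = [[10, -6], [20, -12]].
Solving (L)v = 0 gives the eigenspace spanned by (-3, -5).
With v_1 = -3, v = (-3, -5), so v_2 = -5.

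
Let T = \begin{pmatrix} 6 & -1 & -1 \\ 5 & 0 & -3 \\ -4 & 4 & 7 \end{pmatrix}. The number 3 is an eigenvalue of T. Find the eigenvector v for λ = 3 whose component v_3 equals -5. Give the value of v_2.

T − 3I = [[3, -1, -1], [5, -3, -3], [-4, 4, 4]].
Solving (T − 3I)v = 0 gives the eigenspace spanned by (0, 5, -5).
With v_3 = -5, v = (0, 5, -5), so v_2 = 5.

5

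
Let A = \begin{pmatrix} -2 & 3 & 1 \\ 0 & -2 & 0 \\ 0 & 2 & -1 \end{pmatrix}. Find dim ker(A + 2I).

1

A + 2I = [[0, 3, 1], [0, 0, 0], [0, 2, 1]].
This matrix has rank 2, so its null space has dimension 3 − 2 = 1.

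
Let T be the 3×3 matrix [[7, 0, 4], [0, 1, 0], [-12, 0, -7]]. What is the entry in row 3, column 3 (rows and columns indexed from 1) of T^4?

Characteristic polynomial: μ^3 - μ^2 - μ + 1 = (μ - 1)^2(μ + 1), so the eigenvalues are -1, 1, 1.
μ=-1: eigenvector (1, 0, -2).
μ=1: eigenvector (4, 1, -6).
μ=1: eigenvector (2, 0, -3).
P = [[1, 4, 2], [0, 1, 0], [-2, -6, -3]], D = diag(-1, 1, 1), P⁻¹ = [[-3, 0, -2], [0, 1, 0], [2, -2, 1]].
T⁴ = P·diag(1, 1, 1)·P⁻¹ = [[1, 0, 0], [0, 1, 0], [0, 0, 1]].
The requested entry is 1.

1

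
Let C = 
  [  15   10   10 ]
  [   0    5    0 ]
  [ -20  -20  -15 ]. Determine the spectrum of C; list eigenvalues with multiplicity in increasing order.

-5, 5, 5

Characteristic polynomial: p(μ) = μ^3 - 5μ^2 - 25μ + 125 = (μ - 5)^2(μ + 5).
Roots (with multiplicity): -5, 5, 5.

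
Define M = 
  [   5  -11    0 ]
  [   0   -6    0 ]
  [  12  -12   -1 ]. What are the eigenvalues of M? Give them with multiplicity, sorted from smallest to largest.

-6, -1, 5

Characteristic polynomial: p(s) = s^3 + 2s^2 - 29s - 30 = (s - 5)(s + 1)(s + 6).
Roots (with multiplicity): -6, -1, 5.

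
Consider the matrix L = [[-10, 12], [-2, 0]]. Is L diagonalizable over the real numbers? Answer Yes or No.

Yes

Characteristic polynomial: p(λ) = λ^2 + 10λ + 24 = (λ + 4)(λ + 6).
All 2 eigenvalues are distinct, so L is diagonalizable.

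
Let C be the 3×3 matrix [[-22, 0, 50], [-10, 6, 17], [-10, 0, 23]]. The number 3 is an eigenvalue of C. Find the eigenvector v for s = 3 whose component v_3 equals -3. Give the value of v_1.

-6

C − 3I = [[-25, 0, 50], [-10, 3, 17], [-10, 0, 20]].
Solving (C − 3I)v = 0 gives the eigenspace spanned by (-6, -3, -3).
With v_3 = -3, v = (-6, -3, -3), so v_1 = -6.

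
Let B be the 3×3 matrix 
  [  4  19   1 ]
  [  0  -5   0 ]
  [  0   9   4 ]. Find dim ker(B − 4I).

1

B − 4I = [[0, 19, 1], [0, -9, 0], [0, 9, 0]].
This matrix has rank 2, so its null space has dimension 3 − 2 = 1.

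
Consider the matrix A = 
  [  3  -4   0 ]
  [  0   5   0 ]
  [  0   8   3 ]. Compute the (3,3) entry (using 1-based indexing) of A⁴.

Characteristic polynomial: s^3 - 11s^2 + 39s - 45 = (s - 5)(s - 3)^2, so the eigenvalues are 3, 3, 5.
s=3: eigenvector (-1, 0, 2).
s=3: eigenvector (-3, 0, 5).
s=5: eigenvector (-2, 1, 4).
P = [[-1, -3, -2], [0, 0, 1], [2, 5, 4]], D = diag(3, 3, 5), P⁻¹ = [[5, -2, 3], [-2, 0, -1], [0, 1, 0]].
A⁴ = P·diag(81, 81, 625)·P⁻¹ = [[81, -1088, 0], [0, 625, 0], [0, 2176, 81]].
The requested entry is 81.

81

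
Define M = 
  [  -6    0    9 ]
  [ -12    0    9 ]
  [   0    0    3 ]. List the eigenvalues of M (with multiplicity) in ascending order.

Characteristic polynomial: p(r) = r^3 + 3r^2 - 18r = r(r - 3)(r + 6).
Roots (with multiplicity): -6, 0, 3.

-6, 0, 3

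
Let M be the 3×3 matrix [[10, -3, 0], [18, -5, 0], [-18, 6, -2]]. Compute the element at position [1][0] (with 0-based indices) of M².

90

Characteristic polynomial: t^3 - 3t^2 - 6t + 8 = (t - 4)(t - 1)(t + 2), so the eigenvalues are -2, 1, 4.
t=4: eigenvector (1, 2, -1).
t=1: eigenvector (1, 3, 0).
t=-2: eigenvector (0, 0, 1).
P = [[1, 1, 0], [2, 3, 0], [-1, 0, 1]], D = diag(4, 1, -2), P⁻¹ = [[3, -1, 0], [-2, 1, 0], [3, -1, 1]].
M² = P·diag(16, 1, 4)·P⁻¹ = [[46, -15, 0], [90, -29, 0], [-36, 12, 4]].
The requested entry is 90.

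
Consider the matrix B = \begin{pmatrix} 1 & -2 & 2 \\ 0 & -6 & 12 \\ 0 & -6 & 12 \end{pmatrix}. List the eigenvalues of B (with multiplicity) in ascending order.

0, 1, 6

Characteristic polynomial: p(t) = t^3 - 7t^2 + 6t = t(t - 6)(t - 1).
Roots (with multiplicity): 0, 1, 6.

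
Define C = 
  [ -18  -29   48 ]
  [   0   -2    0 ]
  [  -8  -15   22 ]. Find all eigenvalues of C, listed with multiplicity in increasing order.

Characteristic polynomial: p(μ) = μ^3 - 2μ^2 - 20μ - 24 = (μ - 6)(μ + 2)^2.
Roots (with multiplicity): -2, -2, 6.

-2, -2, 6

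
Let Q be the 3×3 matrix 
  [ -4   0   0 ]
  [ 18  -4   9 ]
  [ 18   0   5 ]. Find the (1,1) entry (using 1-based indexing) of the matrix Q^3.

Characteristic polynomial: r^3 + 3r^2 - 24r - 80 = (r - 5)(r + 4)^2, so the eigenvalues are -4, -4, 5.
r=5: eigenvector (0, 1, 1).
r=-4: eigenvector (0, 1, 0).
r=-4: eigenvector (1, 0, -2).
P = [[0, 0, 1], [1, 1, 0], [1, 0, -2]], D = diag(5, -4, -4), P⁻¹ = [[2, 0, 1], [-2, 1, -1], [1, 0, 0]].
Q³ = P·diag(125, -64, -64)·P⁻¹ = [[-64, 0, 0], [378, -64, 189], [378, 0, 125]].
The requested entry is -64.

-64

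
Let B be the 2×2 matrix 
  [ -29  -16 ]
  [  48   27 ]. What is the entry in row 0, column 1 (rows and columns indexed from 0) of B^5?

Characteristic polynomial: μ^2 + 2μ - 15 = (μ - 3)(μ + 5), so the eigenvalues are -5, 3.
μ=-5: eigenvector (2, -3).
μ=3: eigenvector (1, -2).
P = [[2, 1], [-3, -2]], D = diag(-5, 3), P⁻¹ = [[2, 1], [-3, -2]].
B⁵ = P·diag(-3125, 243)·P⁻¹ = [[-13229, -6736], [20208, 10347]].
The requested entry is -6736.

-6736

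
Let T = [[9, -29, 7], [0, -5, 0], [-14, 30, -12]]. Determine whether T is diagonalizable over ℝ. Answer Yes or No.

Characteristic polynomial: p(λ) = λ^3 + 8λ^2 + 5λ - 50 = (λ - 2)(λ + 5)^2.
λ = -5 has algebraic multiplicity 2; rank(T + 5I) = 2, so geometric multiplicity = 1.
Geometric multiplicity < algebraic multiplicity, so T is not diagonalizable.

No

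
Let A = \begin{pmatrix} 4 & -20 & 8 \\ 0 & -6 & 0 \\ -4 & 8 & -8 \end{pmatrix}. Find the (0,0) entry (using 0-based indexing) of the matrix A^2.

-16

Characteristic polynomial: s^3 + 10s^2 + 24s = s(s + 4)(s + 6), so the eigenvalues are -6, -4, 0.
s=0: eigenvector (-2, 0, 1).
s=-6: eigenvector (2, 1, 0).
s=-4: eigenvector (-1, 0, 1).
P = [[-2, 2, -1], [0, 1, 0], [1, 0, 1]], D = diag(0, -6, -4), P⁻¹ = [[-1, 2, -1], [0, 1, 0], [1, -2, 2]].
A² = P·diag(0, 36, 16)·P⁻¹ = [[-16, 104, -32], [0, 36, 0], [16, -32, 32]].
The requested entry is -16.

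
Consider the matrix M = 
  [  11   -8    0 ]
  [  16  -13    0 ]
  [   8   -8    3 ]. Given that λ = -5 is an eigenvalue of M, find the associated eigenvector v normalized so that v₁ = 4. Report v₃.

M + 5I = [[16, -8, 0], [16, -8, 0], [8, -8, 8]].
Solving (M + 5I)v = 0 gives the eigenspace spanned by (4, 8, 4).
With v₁ = 4, v = (4, 8, 4), so v₃ = 4.

4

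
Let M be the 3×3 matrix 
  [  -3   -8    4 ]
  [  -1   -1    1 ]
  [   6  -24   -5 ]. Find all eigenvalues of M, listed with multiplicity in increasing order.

-5, -5, 1

Characteristic polynomial: p(μ) = μ^3 + 9μ^2 + 15μ - 25 = (μ - 1)(μ + 5)^2.
Roots (with multiplicity): -5, -5, 1.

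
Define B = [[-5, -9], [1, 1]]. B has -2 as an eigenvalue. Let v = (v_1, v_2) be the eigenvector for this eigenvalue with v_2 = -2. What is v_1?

6

B + 2I = [[-3, -9], [1, 3]].
Solving (B + 2I)v = 0 gives the eigenspace spanned by (6, -2).
With v_2 = -2, v = (6, -2), so v_1 = 6.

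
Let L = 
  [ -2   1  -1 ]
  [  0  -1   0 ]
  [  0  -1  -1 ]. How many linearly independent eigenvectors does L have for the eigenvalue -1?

L + 1I = [[-1, 1, -1], [0, 0, 0], [0, -1, 0]].
This matrix has rank 2, so its null space has dimension 3 − 2 = 1.

1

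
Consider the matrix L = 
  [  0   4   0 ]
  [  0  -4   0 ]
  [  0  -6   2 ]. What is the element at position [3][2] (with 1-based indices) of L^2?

12

Characteristic polynomial: r^3 + 2r^2 - 8r = r(r - 2)(r + 4), so the eigenvalues are -4, 0, 2.
r=0: eigenvector (1, 0, 0).
r=-4: eigenvector (-1, 1, 1).
r=2: eigenvector (0, 0, 1).
P = [[1, -1, 0], [0, 1, 0], [0, 1, 1]], D = diag(0, -4, 2), P⁻¹ = [[1, 1, 0], [0, 1, 0], [0, -1, 1]].
L² = P·diag(0, 16, 4)·P⁻¹ = [[0, -16, 0], [0, 16, 0], [0, 12, 4]].
The requested entry is 12.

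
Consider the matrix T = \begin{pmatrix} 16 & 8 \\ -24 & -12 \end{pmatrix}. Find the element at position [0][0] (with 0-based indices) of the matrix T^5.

4096

Characteristic polynomial: λ^2 - 4λ = λ(λ - 4), so the eigenvalues are 0, 4.
λ=4: eigenvector (2, -3).
λ=0: eigenvector (1, -2).
P = [[2, 1], [-3, -2]], D = diag(4, 0), P⁻¹ = [[2, 1], [-3, -2]].
T⁵ = P·diag(1024, 0)·P⁻¹ = [[4096, 2048], [-6144, -3072]].
The requested entry is 4096.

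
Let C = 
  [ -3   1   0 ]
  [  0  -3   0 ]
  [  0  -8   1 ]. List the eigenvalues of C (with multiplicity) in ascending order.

Characteristic polynomial: p(λ) = λ^3 + 5λ^2 + 3λ - 9 = (λ - 1)(λ + 3)^2.
Roots (with multiplicity): -3, -3, 1.

-3, -3, 1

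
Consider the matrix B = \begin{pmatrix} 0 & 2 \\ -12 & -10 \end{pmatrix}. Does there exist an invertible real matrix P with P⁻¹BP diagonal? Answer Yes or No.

Characteristic polynomial: p(s) = s^2 + 10s + 24 = (s + 4)(s + 6).
All 2 eigenvalues are distinct, so B is diagonalizable.

Yes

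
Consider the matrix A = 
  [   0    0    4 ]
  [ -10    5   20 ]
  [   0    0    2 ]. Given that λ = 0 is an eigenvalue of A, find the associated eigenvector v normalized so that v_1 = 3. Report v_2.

6

A = [[0, 0, 4], [-10, 5, 20], [0, 0, 2]].
Solving (A)v = 0 gives the eigenspace spanned by (3, 6, 0).
With v_1 = 3, v = (3, 6, 0), so v_2 = 6.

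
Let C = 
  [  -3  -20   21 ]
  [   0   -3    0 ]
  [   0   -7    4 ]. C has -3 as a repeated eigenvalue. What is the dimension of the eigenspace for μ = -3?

C + 3I = [[0, -20, 21], [0, 0, 0], [0, -7, 7]].
This matrix has rank 2, so its null space has dimension 3 − 2 = 1.

1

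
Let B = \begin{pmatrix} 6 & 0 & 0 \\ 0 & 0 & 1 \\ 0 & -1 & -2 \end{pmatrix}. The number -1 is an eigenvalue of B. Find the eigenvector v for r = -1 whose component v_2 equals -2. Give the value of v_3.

B + 1I = [[7, 0, 0], [0, 1, 1], [0, -1, -1]].
Solving (B + 1I)v = 0 gives the eigenspace spanned by (0, -2, 2).
With v_2 = -2, v = (0, -2, 2), so v_3 = 2.

2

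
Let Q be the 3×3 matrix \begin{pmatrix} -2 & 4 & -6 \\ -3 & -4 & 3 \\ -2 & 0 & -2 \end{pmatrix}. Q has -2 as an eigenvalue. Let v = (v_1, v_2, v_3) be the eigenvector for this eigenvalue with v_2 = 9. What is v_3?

Q + 2I = [[0, 4, -6], [-3, -2, 3], [-2, 0, 0]].
Solving (Q + 2I)v = 0 gives the eigenspace spanned by (0, 9, 6).
With v_2 = 9, v = (0, 9, 6), so v_3 = 6.

6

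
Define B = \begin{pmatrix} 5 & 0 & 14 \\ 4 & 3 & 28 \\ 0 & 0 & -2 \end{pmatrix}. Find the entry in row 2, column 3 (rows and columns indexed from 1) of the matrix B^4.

Characteristic polynomial: t^3 - 6t^2 - t + 30 = (t - 5)(t - 3)(t + 2), so the eigenvalues are -2, 3, 5.
t=5: eigenvector (1, 2, 0).
t=3: eigenvector (0, 1, 0).
t=-2: eigenvector (-2, -4, 1).
P = [[1, 0, -2], [2, 1, -4], [0, 0, 1]], D = diag(5, 3, -2), P⁻¹ = [[1, 0, 2], [-2, 1, 0], [0, 0, 1]].
B⁴ = P·diag(625, 81, 16)·P⁻¹ = [[625, 0, 1218], [1088, 81, 2436], [0, 0, 16]].
The requested entry is 2436.

2436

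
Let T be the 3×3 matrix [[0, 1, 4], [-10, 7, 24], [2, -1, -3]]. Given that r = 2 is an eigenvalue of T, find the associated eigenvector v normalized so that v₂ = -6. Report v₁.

T − 2I = [[-2, 1, 4], [-10, 5, 24], [2, -1, -5]].
Solving (T − 2I)v = 0 gives the eigenspace spanned by (-3, -6, 0).
With v₂ = -6, v = (-3, -6, 0), so v₁ = -3.

-3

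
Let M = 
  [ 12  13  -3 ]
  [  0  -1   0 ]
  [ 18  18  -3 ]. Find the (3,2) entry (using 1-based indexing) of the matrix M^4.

7290

Characteristic polynomial: r^3 - 8r^2 + 9r + 18 = (r - 6)(r - 3)(r + 1), so the eigenvalues are -1, 3, 6.
r=3: eigenvector (1, 0, 3).
r=-1: eigenvector (-1, 1, 0).
r=6: eigenvector (1, 0, 2).
P = [[1, -1, 1], [0, 1, 0], [3, 0, 2]], D = diag(3, -1, 6), P⁻¹ = [[-2, -2, 1], [0, 1, 0], [3, 3, -1]].
M⁴ = P·diag(81, 1, 1296)·P⁻¹ = [[3726, 3725, -1215], [0, 1, 0], [7290, 7290, -2349]].
The requested entry is 7290.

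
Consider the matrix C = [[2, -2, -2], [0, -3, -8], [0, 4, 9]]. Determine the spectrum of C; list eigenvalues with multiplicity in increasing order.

1, 2, 5

Characteristic polynomial: p(t) = t^3 - 8t^2 + 17t - 10 = (t - 5)(t - 2)(t - 1).
Roots (with multiplicity): 1, 2, 5.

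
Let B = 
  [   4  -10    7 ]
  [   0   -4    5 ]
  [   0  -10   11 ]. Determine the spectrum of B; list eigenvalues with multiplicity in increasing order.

Characteristic polynomial: p(r) = r^3 - 11r^2 + 34r - 24 = (r - 6)(r - 4)(r - 1).
Roots (with multiplicity): 1, 4, 6.

1, 4, 6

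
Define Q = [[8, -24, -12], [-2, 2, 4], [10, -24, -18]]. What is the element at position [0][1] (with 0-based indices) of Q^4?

Characteristic polynomial: λ^3 + 8λ^2 + 4λ - 48 = (λ - 2)(λ + 4)(λ + 6), so the eigenvalues are -6, -4, 2.
λ=-6: eigenvector (0, 1, -2).
λ=2: eigenvector (2, 0, 1).
λ=-4: eigenvector (1, 1, -1).
P = [[0, 2, 1], [1, 0, 1], [-2, 1, -1]], D = diag(-6, 2, -4), P⁻¹ = [[1, -3, -2], [1, -2, -1], [-1, 4, 2]].
Q⁴ = P·diag(1296, 16, 256)·P⁻¹ = [[-224, 960, 480], [1040, -2864, -2080], [-2320, 6720, 4656]].
The requested entry is 960.

960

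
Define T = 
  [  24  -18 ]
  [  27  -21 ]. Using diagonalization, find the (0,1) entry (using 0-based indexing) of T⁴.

-2430

Characteristic polynomial: s^2 - 3s - 18 = (s - 6)(s + 3), so the eigenvalues are -3, 6.
s=6: eigenvector (1, 1).
s=-3: eigenvector (-2, -3).
P = [[1, -2], [1, -3]], D = diag(6, -3), P⁻¹ = [[3, -2], [1, -1]].
T⁴ = P·diag(1296, 81)·P⁻¹ = [[3726, -2430], [3645, -2349]].
The requested entry is -2430.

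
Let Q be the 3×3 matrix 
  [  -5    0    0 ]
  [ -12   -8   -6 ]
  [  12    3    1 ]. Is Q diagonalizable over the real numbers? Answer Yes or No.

Characteristic polynomial: p(μ) = μ^3 + 12μ^2 + 45μ + 50 = (μ + 2)(μ + 5)^2.
μ = -5 has algebraic multiplicity 2; rank(Q + 5I) = 1, so geometric multiplicity = 2.
Every eigenvalue has geometric = algebraic multiplicity, so Q is diagonalizable.

Yes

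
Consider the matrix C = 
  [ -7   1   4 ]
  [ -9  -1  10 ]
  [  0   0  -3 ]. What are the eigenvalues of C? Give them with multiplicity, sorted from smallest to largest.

-4, -4, -3

Characteristic polynomial: p(t) = t^3 + 11t^2 + 40t + 48 = (t + 3)(t + 4)^2.
Roots (with multiplicity): -4, -4, -3.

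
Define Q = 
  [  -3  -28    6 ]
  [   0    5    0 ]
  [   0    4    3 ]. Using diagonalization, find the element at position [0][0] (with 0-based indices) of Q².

Characteristic polynomial: μ^3 - 5μ^2 - 9μ + 45 = (μ - 5)(μ - 3)(μ + 3), so the eigenvalues are -3, 3, 5.
μ=-3: eigenvector (1, 0, 0).
μ=5: eigenvector (-2, 1, 2).
μ=3: eigenvector (1, 0, 1).
P = [[1, -2, 1], [0, 1, 0], [0, 2, 1]], D = diag(-3, 5, 3), P⁻¹ = [[1, 4, -1], [0, 1, 0], [0, -2, 1]].
Q² = P·diag(9, 25, 9)·P⁻¹ = [[9, -32, 0], [0, 25, 0], [0, 32, 9]].
The requested entry is 9.

9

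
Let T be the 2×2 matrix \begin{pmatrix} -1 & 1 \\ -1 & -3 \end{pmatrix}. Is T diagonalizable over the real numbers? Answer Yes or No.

Characteristic polynomial: p(μ) = μ^2 + 4μ + 4 = (μ + 2)^2.
μ = -2 has algebraic multiplicity 2; rank(T + 2I) = 1, so geometric multiplicity = 1.
Geometric multiplicity < algebraic multiplicity, so T is not diagonalizable.

No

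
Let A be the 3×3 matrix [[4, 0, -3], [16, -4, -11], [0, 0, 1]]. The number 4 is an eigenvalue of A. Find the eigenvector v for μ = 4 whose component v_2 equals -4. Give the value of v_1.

-2

A − 4I = [[0, 0, -3], [16, -8, -11], [0, 0, -3]].
Solving (A − 4I)v = 0 gives the eigenspace spanned by (-2, -4, 0).
With v_2 = -4, v = (-2, -4, 0), so v_1 = -2.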